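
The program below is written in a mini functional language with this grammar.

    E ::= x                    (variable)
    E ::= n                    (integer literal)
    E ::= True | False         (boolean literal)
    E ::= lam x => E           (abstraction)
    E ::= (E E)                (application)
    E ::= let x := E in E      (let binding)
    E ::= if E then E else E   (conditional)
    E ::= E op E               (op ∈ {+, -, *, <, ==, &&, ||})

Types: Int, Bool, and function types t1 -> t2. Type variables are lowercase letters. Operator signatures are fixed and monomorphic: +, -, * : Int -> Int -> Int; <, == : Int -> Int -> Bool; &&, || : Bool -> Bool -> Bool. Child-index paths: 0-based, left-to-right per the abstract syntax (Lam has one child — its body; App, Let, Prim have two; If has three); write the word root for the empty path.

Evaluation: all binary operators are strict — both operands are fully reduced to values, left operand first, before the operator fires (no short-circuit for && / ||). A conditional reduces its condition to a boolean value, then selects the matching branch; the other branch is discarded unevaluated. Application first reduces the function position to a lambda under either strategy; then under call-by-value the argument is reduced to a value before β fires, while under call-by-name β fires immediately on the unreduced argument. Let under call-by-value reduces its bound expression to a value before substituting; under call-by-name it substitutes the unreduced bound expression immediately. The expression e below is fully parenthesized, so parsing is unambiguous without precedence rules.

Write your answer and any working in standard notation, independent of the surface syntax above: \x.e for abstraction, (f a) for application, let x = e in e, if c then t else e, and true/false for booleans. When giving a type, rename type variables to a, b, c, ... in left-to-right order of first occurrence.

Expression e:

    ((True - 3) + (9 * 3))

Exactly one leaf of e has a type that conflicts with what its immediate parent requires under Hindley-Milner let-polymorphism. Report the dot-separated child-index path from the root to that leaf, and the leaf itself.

Derivation:
  unify Bool ~ Int
  FAIL: mismatch Bool ~ Int

Answer: 0.0 : true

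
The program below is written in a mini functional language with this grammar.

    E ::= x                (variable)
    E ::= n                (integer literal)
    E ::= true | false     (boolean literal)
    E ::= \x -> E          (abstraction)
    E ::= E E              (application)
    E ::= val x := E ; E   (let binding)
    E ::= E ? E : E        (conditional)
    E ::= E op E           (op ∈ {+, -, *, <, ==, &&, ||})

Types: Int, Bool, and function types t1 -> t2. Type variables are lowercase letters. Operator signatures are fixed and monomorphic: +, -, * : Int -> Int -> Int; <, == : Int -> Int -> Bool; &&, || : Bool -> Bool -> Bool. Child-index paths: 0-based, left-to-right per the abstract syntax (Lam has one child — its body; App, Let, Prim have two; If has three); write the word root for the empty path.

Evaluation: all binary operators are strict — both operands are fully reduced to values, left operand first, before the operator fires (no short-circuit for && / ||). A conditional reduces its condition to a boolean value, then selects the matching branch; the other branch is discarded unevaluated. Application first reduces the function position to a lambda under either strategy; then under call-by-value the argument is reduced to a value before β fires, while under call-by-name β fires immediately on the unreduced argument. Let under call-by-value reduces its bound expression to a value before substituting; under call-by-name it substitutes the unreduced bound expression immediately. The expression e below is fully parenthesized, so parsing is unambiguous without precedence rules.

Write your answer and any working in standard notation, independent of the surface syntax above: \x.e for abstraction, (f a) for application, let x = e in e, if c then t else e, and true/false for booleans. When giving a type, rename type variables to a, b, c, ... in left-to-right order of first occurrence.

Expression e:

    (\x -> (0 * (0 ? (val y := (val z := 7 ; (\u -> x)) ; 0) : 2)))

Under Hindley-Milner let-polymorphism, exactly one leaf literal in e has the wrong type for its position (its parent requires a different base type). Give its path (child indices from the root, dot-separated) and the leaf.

Trace:
  unify Int ~ Int
  unify Int ~ Bool
  FAIL: mismatch Int ~ Bool

Answer: 0.1.0 : 0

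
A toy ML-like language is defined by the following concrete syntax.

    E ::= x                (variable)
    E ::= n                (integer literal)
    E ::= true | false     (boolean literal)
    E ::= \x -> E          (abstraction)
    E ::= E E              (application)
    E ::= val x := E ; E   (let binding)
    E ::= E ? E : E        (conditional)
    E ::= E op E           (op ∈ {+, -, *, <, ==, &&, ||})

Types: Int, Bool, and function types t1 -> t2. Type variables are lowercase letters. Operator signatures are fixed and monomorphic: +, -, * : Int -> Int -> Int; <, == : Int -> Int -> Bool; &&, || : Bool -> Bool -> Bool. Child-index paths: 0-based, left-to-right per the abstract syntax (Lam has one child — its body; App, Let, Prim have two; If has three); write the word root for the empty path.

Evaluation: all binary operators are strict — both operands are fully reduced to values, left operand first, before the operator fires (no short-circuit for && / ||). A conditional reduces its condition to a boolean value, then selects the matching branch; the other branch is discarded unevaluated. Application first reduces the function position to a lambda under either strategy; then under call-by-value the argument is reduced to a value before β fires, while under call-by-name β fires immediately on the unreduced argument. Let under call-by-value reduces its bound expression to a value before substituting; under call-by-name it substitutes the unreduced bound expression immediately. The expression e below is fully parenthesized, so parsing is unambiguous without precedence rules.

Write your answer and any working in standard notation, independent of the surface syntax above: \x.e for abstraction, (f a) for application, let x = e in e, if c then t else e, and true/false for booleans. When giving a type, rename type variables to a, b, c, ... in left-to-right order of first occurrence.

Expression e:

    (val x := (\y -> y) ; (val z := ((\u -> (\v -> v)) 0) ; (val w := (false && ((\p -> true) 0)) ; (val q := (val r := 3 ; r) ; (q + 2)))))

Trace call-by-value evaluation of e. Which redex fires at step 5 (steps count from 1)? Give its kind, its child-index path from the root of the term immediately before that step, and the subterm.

Working:
step 0: (let x = (\y.y) in (let z = ((\u.(\v.v)) 0) in (let w = (false && ((\p.true) 0)) in (let q = (let r = 3 in r) in (q + 2)))))
step 1: [let@root] (let z = ((\u.(\v.v)) 0) in (let w = (false && ((\p.true) 0)) in (let q = (let r = 3 in r) in (q + 2))))
step 2: [beta@0] (let z = (\v.v) in (let w = (false && ((\p.true) 0)) in (let q = (let r = 3 in r) in (q + 2))))
step 3: [let@root] (let w = (false && ((\p.true) 0)) in (let q = (let r = 3 in r) in (q + 2)))
step 4: [beta@0.1] (let w = (false && true) in (let q = (let r = 3 in r) in (q + 2)))
step 5: [delta@0] (let w = false in (let q = (let r = 3 in r) in (q + 2)))

Answer: delta at 0 : (false && true)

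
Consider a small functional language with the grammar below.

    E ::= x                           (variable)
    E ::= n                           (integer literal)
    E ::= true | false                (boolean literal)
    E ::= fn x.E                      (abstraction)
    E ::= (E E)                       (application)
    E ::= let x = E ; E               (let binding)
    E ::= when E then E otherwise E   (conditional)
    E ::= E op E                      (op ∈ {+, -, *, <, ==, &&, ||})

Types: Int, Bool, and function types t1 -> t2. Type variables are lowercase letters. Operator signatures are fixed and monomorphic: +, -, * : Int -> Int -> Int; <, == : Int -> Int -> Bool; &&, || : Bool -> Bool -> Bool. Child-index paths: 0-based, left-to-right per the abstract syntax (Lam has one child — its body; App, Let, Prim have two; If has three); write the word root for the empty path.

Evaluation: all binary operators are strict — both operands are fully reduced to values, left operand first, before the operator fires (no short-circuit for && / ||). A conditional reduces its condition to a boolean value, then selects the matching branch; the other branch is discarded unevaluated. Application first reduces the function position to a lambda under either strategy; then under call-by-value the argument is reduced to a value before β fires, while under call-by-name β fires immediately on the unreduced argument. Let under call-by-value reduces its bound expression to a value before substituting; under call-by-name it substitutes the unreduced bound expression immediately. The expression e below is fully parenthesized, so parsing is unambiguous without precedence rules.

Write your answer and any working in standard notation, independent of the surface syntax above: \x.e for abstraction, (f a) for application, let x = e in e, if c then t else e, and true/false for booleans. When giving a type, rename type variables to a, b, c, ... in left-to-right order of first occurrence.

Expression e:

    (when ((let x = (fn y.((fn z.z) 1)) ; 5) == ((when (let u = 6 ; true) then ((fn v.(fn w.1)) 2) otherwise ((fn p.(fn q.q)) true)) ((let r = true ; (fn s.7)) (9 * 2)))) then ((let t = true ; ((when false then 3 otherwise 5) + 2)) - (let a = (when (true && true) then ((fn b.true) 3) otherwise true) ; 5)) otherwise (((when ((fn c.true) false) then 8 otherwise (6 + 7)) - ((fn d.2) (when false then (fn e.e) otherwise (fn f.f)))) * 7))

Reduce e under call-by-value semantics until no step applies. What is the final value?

Trace:
step 0: (if ((let x = (\y.((\z.z) 1)) in 5) == ((if (let u = 6 in true) then ((\v.(\w.1)) 2) else ((\p.(\q.q)) true)) ((let r = true in (\s.7)) (9 * 2)))) then ((let t = true in ((if false then 3 else 5) + 2)) - (let a = (if (true && true) then ((\b.true) 3) else true) in 5)) else (((if ((\c.true) false) then 8 else (6 + 7)) - ((\d.2) (if false then (\e.e) else (\f.f)))) * 7))
step 1: [let@0.0] (if (5 == ((if (let u = 6 in true) then ((\v.(\w.1)) 2) else ((\p.(\q.q)) true)) ((let r = true in (\s.7)) (9 * 2)))) then ((let t = true in ((if false then 3 else 5) + 2)) - (let a = (if (true && true) then ((\b.true) 3) else true) in 5)) else (((if ((\c.true) false) then 8 else (6 + 7)) - ((\d.2) (if false then (\e.e) else (\f.f)))) * 7))
step 2: [let@0.1.0.0] (if (5 == ((if true then ((\v.(\w.1)) 2) else ((\p.(\q.q)) true)) ((let r = true in (\s.7)) (9 * 2)))) then ((let t = true in ((if false then 3 else 5) + 2)) - (let a = (if (true && true) then ((\b.true) 3) else true) in 5)) else (((if ((\c.true) false) then 8 else (6 + 7)) - ((\d.2) (if false then (\e.e) else (\f.f)))) * 7))
step 3: [if@0.1.0] (if (5 == (((\v.(\w.1)) 2) ((let r = true in (\s.7)) (9 * 2)))) then ((let t = true in ((if false then 3 else 5) + 2)) - (let a = (if (true && true) then ((\b.true) 3) else true) in 5)) else (((if ((\c.true) false) then 8 else (6 + 7)) - ((\d.2) (if false then (\e.e) else (\f.f)))) * 7))
step 4: [beta@0.1.0] (if (5 == ((\w.1) ((let r = true in (\s.7)) (9 * 2)))) then ((let t = true in ((if false then 3 else 5) + 2)) - (let a = (if (true && true) then ((\b.true) 3) else true) in 5)) else (((if ((\c.true) false) then 8 else (6 + 7)) - ((\d.2) (if false then (\e.e) else (\f.f)))) * 7))
step 5: [let@0.1.1.0] (if (5 == ((\w.1) ((\s.7) (9 * 2)))) then ((let t = true in ((if false then 3 else 5) + 2)) - (let a = (if (true && true) then ((\b.true) 3) else true) in 5)) else (((if ((\c.true) false) then 8 else (6 + 7)) - ((\d.2) (if false then (\e.e) else (\f.f)))) * 7))
step 6: [delta@0.1.1.1] (if (5 == ((\w.1) ((\s.7) 18))) then ((let t = true in ((if false then 3 else 5) + 2)) - (let a = (if (true && true) then ((\b.true) 3) else true) in 5)) else (((if ((\c.true) false) then 8 else (6 + 7)) - ((\d.2) (if false then (\e.e) else (\f.f)))) * 7))
step 7: [beta@0.1.1] (if (5 == ((\w.1) 7)) then ((let t = true in ((if false then 3 else 5) + 2)) - (let a = (if (true && true) then ((\b.true) 3) else true) in 5)) else (((if ((\c.true) false) then 8 else (6 + 7)) - ((\d.2) (if false then (\e.e) else (\f.f)))) * 7))
step 8: [beta@0.1] (if (5 == 1) then ((let t = true in ((if false then 3 else 5) + 2)) - (let a = (if (true && true) then ((\b.true) 3) else true) in 5)) else (((if ((\c.true) false) then 8 else (6 + 7)) - ((\d.2) (if false then (\e.e) else (\f.f)))) * 7))
step 9: [delta@0] (if false then ((let t = true in ((if false then 3 else 5) + 2)) - (let a = (if (true && true) then ((\b.true) 3) else true) in 5)) else (((if ((\c.true) false) then 8 else (6 + 7)) - ((\d.2) (if false then (\e.e) else (\f.f)))) * 7))
step 10: [if@root] (((if ((\c.true) false) then 8 else (6 + 7)) - ((\d.2) (if false then (\e.e) else (\f.f)))) * 7)
step 11: [beta@0.0.0] (((if true then 8 else (6 + 7)) - ((\d.2) (if false then (\e.e) else (\f.f)))) * 7)
step 12: [if@0.0] ((8 - ((\d.2) (if false then (\e.e) else (\f.f)))) * 7)
step 13: [if@0.1.1] ((8 - ((\d.2) (\f.f))) * 7)
step 14: [beta@0.1] ((8 - 2) * 7)
step 15: [delta@0] (6 * 7)
step 16: [delta@root] 42

Answer: 42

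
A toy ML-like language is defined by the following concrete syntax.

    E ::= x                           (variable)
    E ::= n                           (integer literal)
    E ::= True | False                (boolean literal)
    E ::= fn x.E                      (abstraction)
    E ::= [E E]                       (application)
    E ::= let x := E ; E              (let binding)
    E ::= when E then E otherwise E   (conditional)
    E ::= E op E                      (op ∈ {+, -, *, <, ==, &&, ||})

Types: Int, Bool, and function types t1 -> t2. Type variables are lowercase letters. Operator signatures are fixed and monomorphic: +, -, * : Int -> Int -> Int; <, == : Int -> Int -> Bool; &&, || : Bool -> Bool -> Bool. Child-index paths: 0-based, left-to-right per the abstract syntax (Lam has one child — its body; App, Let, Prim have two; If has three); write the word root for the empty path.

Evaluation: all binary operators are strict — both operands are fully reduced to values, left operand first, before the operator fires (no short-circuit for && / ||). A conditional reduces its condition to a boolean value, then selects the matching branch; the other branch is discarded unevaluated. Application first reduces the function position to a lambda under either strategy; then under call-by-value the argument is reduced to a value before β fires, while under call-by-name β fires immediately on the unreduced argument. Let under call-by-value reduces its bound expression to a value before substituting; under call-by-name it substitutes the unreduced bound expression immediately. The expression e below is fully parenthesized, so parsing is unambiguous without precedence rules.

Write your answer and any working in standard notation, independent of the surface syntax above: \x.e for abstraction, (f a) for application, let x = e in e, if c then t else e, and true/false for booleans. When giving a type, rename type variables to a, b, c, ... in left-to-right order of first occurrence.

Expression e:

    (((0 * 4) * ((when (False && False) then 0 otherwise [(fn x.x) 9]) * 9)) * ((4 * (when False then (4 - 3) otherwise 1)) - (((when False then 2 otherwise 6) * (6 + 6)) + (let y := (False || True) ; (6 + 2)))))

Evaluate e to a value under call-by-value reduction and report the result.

Trace:
step 0: (((0 * 4) * ((if (false && false) then 0 else ((\x.x) 9)) * 9)) * ((4 * (if false then (4 - 3) else 1)) - (((if false then 2 else 6) * (6 + 6)) + (let y = (false || true) in (6 + 2)))))
step 1: [delta@0.0] ((0 * ((if (false && false) then 0 else ((\x.x) 9)) * 9)) * ((4 * (if false then (4 - 3) else 1)) - (((if false then 2 else 6) * (6 + 6)) + (let y = (false || true) in (6 + 2)))))
step 2: [delta@0.1.0.0] ((0 * ((if false then 0 else ((\x.x) 9)) * 9)) * ((4 * (if false then (4 - 3) else 1)) - (((if false then 2 else 6) * (6 + 6)) + (let y = (false || true) in (6 + 2)))))
step 3: [if@0.1.0] ((0 * (((\x.x) 9) * 9)) * ((4 * (if false then (4 - 3) else 1)) - (((if false then 2 else 6) * (6 + 6)) + (let y = (false || true) in (6 + 2)))))
step 4: [beta@0.1.0] ((0 * (9 * 9)) * ((4 * (if false then (4 - 3) else 1)) - (((if false then 2 else 6) * (6 + 6)) + (let y = (false || true) in (6 + 2)))))
step 5: [delta@0.1] ((0 * 81) * ((4 * (if false then (4 - 3) else 1)) - (((if false then 2 else 6) * (6 + 6)) + (let y = (false || true) in (6 + 2)))))
step 6: [delta@0] (0 * ((4 * (if false then (4 - 3) else 1)) - (((if false then 2 else 6) * (6 + 6)) + (let y = (false || true) in (6 + 2)))))
step 7: [if@1.0.1] (0 * ((4 * 1) - (((if false then 2 else 6) * (6 + 6)) + (let y = (false || true) in (6 + 2)))))
step 8: [delta@1.0] (0 * (4 - (((if false then 2 else 6) * (6 + 6)) + (let y = (false || true) in (6 + 2)))))
step 9: [if@1.1.0.0] (0 * (4 - ((6 * (6 + 6)) + (let y = (false || true) in (6 + 2)))))
step 10: [delta@1.1.0.1] (0 * (4 - ((6 * 12) + (let y = (false || true) in (6 + 2)))))
step 11: [delta@1.1.0] (0 * (4 - (72 + (let y = (false || true) in (6 + 2)))))
step 12: [delta@1.1.1.0] (0 * (4 - (72 + (let y = true in (6 + 2)))))
step 13: [let@1.1.1] (0 * (4 - (72 + (6 + 2))))
step 14: [delta@1.1.1] (0 * (4 - (72 + 8)))
step 15: [delta@1.1] (0 * (4 - 80))
step 16: [delta@1] (0 * -76)
step 17: [delta@root] 0

Answer: 0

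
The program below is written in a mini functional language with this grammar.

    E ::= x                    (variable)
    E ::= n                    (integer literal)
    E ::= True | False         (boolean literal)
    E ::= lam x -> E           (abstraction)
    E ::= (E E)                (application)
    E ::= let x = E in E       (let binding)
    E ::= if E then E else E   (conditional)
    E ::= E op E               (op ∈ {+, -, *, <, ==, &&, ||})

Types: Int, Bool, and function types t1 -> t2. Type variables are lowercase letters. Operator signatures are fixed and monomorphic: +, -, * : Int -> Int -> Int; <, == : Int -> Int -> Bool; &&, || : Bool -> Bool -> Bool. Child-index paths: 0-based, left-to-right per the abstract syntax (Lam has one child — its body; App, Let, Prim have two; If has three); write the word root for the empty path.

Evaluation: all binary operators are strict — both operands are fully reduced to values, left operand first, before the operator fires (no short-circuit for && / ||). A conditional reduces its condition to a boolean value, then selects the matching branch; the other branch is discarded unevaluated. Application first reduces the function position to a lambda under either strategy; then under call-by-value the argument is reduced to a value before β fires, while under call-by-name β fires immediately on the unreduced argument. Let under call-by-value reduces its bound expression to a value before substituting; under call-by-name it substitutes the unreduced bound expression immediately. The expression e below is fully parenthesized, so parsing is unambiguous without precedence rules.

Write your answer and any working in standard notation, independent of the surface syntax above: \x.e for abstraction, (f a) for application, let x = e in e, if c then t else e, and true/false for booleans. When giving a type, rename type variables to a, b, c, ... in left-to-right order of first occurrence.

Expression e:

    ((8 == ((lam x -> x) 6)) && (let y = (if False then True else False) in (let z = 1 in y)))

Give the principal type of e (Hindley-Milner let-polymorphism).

Derivation:
  unify Int ~ Int
x : a
\x._ : a -> a
  unify a -> a ~ Int -> b
  unify a ~ Int
  unify Int ~ b
_ _ : Int
  unify Int ~ Int
  unify Bool ~ Bool
  unify Bool ~ Bool
  unify Bool ~ Bool
let y : Bool
let z : Int
y : Bool
  unify Bool ~ Bool

Answer: Bool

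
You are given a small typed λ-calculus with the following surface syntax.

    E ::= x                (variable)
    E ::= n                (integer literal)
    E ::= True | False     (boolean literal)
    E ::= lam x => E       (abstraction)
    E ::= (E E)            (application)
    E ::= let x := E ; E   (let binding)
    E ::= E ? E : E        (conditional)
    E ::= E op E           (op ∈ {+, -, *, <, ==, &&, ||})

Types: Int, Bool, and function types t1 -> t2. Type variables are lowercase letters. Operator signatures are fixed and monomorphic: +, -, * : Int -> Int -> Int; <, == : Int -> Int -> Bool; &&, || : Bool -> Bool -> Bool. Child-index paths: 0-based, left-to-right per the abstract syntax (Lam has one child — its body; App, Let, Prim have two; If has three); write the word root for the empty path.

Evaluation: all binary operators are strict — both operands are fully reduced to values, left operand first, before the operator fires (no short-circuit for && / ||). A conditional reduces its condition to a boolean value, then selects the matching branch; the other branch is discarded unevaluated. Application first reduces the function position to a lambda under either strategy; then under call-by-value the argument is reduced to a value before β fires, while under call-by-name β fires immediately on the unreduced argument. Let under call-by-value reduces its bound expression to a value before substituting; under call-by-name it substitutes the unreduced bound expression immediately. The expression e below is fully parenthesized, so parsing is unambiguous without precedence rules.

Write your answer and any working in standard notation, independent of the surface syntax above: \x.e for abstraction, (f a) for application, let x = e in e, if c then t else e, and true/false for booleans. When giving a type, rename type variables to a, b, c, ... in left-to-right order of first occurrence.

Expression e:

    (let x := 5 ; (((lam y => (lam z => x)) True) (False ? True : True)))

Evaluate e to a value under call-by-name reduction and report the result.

Answer: 5

Working:
step 0: (let x = 5 in (((\y.(\z.x)) true) (if false then true else true)))
step 1: [let@root] (((\y.(\z.5)) true) (if false then true else true))
step 2: [beta@0] ((\z.5) (if false then true else true))
step 3: [beta@root] 5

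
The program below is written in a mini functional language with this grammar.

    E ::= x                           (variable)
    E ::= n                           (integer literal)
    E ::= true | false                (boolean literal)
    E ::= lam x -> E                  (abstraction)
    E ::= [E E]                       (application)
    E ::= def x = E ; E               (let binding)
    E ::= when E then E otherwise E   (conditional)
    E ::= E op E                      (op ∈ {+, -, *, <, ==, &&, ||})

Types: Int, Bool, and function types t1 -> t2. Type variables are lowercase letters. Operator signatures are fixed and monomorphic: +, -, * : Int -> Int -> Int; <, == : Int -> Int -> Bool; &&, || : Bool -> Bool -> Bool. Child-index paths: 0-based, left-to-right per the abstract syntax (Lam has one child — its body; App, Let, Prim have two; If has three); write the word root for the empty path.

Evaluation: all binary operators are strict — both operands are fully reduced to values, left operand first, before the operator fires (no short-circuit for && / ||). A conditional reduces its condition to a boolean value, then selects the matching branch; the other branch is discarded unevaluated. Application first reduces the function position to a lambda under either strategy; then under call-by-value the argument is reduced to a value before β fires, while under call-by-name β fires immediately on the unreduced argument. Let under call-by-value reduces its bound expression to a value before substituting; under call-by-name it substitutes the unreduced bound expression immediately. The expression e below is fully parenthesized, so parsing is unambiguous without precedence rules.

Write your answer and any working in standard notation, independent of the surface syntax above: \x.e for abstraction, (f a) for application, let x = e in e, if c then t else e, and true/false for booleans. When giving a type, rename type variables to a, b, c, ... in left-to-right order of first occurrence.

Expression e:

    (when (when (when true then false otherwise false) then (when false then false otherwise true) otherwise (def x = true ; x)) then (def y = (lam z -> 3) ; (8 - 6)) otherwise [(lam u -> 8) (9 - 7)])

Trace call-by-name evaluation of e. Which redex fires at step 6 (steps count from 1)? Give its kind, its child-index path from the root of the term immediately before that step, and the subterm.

Trace:
step 0: (if (if (if true then false else false) then (if false then false else true) else (let x = true in x)) then (let y = (\z.3) in (8 - 6)) else ((\u.8) (9 - 7)))
step 1: [if@0.0] (if (if false then (if false then false else true) else (let x = true in x)) then (let y = (\z.3) in (8 - 6)) else ((\u.8) (9 - 7)))
step 2: [if@0] (if (let x = true in x) then (let y = (\z.3) in (8 - 6)) else ((\u.8) (9 - 7)))
step 3: [let@0] (if true then (let y = (\z.3) in (8 - 6)) else ((\u.8) (9 - 7)))
step 4: [if@root] (let y = (\z.3) in (8 - 6))
step 5: [let@root] (8 - 6)
step 6: [delta@root] 2

Answer: delta at root : (8 - 6)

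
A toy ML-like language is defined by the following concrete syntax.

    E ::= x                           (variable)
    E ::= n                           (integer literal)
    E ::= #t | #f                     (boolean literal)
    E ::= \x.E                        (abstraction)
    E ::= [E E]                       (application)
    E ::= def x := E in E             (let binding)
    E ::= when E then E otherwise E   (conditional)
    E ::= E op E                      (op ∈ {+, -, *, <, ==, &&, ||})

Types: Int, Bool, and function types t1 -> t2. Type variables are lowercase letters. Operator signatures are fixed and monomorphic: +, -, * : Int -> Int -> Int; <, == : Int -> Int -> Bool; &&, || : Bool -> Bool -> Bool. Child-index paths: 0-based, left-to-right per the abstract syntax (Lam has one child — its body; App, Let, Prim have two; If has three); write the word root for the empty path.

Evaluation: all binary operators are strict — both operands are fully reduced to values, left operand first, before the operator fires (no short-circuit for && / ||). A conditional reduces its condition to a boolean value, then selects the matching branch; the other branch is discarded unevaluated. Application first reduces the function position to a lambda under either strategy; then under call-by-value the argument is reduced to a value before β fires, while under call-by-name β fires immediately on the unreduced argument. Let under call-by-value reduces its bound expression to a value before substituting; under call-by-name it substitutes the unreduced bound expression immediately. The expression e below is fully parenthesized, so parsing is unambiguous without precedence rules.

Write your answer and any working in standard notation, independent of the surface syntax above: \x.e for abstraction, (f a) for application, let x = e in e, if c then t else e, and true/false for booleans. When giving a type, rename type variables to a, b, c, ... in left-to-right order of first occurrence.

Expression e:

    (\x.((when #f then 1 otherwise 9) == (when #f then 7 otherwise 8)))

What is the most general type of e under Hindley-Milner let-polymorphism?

Answer: a -> Bool

Derivation:
  unify Bool ~ Bool
  unify Int ~ Int
  unify Int ~ Int
  unify Bool ~ Bool
  unify Int ~ Int
  unify Int ~ Int
\x._ : a -> Bool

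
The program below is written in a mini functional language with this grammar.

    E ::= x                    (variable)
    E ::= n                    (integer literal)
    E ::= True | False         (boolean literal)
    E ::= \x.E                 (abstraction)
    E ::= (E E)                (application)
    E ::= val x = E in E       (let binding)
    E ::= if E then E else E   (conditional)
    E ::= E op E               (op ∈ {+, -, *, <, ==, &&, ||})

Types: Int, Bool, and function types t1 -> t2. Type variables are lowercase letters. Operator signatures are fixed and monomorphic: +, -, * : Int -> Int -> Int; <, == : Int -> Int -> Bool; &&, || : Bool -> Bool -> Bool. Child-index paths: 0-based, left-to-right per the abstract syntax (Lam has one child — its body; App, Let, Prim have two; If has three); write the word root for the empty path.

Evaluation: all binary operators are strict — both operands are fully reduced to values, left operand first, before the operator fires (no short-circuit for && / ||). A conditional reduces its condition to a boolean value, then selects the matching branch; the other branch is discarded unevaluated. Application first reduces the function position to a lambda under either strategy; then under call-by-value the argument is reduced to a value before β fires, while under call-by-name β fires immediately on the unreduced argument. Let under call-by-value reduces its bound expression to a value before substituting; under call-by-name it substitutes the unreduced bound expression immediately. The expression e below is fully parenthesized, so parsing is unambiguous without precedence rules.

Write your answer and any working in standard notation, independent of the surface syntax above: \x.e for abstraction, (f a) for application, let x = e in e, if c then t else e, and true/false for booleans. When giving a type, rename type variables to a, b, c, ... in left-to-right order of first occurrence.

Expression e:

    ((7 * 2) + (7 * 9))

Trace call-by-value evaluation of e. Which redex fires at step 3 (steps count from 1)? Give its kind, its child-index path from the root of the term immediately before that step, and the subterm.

Answer: delta at root : (14 + 63)

Derivation:
step 0: ((7 * 2) + (7 * 9))
step 1: [delta@0] (14 + (7 * 9))
step 2: [delta@1] (14 + 63)
step 3: [delta@root] 77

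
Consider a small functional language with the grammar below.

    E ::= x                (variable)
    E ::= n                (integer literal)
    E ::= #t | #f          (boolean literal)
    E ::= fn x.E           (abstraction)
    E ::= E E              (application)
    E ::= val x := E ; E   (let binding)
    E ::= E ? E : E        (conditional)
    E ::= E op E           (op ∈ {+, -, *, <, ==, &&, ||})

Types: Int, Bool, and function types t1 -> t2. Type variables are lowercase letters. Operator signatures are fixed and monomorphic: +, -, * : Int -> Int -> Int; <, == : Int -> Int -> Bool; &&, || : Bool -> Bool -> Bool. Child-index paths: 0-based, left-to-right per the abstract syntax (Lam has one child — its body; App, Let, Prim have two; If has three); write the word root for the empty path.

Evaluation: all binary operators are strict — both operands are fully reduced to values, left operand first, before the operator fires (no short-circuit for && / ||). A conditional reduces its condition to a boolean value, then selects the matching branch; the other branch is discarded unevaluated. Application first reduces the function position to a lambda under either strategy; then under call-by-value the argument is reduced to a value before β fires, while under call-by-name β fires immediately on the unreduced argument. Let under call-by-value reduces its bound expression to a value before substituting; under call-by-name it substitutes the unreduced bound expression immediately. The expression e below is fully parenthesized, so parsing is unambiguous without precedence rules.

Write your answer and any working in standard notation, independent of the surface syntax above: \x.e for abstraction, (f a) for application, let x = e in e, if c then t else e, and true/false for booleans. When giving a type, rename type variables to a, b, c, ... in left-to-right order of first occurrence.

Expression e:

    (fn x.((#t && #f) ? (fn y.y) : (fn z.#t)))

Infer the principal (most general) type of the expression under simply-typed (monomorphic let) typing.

Derivation:
  unify Bool ~ Bool
  unify Bool ~ Bool
  unify Bool ~ Bool
y : b
\y._ : b -> b
\z._ : c -> Bool
  unify b -> b ~ c -> Bool
  unify b ~ c
  unify c ~ Bool
\x._ : a -> Bool -> Bool

Answer: a -> Bool -> Bool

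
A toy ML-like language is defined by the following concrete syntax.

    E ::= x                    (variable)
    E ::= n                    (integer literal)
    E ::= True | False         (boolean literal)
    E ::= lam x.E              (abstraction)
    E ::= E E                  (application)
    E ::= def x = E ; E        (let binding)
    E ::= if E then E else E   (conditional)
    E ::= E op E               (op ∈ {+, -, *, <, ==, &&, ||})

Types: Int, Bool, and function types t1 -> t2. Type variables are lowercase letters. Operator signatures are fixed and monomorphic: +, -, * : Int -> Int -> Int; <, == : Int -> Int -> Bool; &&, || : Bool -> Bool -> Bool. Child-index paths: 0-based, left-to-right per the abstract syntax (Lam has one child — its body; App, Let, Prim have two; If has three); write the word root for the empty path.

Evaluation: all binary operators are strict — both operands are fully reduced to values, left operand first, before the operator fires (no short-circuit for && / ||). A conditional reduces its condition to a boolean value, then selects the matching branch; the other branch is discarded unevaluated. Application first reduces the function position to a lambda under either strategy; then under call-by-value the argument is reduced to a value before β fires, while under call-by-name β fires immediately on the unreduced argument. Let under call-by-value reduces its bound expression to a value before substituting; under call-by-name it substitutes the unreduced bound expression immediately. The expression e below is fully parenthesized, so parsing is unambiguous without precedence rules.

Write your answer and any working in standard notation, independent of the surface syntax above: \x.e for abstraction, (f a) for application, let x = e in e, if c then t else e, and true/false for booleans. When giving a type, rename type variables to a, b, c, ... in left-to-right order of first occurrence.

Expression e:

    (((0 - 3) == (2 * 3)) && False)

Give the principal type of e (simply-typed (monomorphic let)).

Derivation:
  unify Int ~ Int
  unify Int ~ Int
  unify Int ~ Int
  unify Int ~ Int
  unify Int ~ Int
  unify Int ~ Int
  unify Bool ~ Bool
  unify Bool ~ Bool

Answer: Bool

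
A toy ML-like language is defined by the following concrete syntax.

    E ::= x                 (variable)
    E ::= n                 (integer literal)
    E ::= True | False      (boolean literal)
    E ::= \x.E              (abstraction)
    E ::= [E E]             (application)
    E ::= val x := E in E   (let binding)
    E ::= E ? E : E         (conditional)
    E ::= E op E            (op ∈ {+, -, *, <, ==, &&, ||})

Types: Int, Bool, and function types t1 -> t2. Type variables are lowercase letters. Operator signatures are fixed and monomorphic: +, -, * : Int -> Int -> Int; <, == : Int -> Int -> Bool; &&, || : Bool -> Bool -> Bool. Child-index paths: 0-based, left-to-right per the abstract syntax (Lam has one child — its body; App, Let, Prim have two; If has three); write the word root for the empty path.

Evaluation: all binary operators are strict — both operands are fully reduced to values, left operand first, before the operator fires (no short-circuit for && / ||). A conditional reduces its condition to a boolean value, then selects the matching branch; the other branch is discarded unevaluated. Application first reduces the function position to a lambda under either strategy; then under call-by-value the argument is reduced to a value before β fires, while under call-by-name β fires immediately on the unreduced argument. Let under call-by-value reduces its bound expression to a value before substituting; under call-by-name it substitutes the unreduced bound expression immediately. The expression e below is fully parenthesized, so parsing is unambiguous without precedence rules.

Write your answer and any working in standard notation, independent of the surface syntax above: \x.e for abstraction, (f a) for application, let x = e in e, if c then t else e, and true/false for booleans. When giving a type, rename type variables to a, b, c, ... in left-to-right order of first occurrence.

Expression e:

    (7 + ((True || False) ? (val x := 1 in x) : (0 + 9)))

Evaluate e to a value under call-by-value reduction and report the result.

Answer: 8

Working:
step 0: (7 + (if (true || false) then (let x = 1 in x) else (0 + 9)))
step 1: [delta@1.0] (7 + (if true then (let x = 1 in x) else (0 + 9)))
step 2: [if@1] (7 + (let x = 1 in x))
step 3: [let@1] (7 + 1)
step 4: [delta@root] 8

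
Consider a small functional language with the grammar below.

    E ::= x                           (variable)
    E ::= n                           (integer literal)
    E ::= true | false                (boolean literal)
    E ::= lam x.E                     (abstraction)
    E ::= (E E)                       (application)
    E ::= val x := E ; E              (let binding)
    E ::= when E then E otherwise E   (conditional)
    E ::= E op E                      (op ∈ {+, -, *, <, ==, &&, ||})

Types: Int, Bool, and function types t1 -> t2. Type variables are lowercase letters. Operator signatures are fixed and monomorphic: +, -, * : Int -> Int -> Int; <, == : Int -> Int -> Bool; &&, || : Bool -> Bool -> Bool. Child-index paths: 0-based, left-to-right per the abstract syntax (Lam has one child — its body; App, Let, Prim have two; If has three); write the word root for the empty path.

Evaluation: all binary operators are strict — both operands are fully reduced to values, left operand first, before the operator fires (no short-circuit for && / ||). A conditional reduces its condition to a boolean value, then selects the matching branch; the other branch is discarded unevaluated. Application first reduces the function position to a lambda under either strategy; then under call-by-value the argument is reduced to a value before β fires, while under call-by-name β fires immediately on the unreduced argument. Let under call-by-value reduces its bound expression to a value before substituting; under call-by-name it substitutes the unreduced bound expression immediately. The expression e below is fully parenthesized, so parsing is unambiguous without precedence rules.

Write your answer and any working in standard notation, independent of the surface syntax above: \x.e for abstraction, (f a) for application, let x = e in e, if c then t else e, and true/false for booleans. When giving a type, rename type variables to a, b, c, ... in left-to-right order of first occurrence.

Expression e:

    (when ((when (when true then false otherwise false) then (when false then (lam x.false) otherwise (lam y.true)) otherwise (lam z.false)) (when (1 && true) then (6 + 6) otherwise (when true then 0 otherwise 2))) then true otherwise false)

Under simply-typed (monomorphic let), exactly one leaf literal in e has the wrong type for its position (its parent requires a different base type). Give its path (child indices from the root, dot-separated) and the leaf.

Answer: 0.1.0.0 : 1

Derivation:
  unify Bool ~ Bool
  unify Bool ~ Bool
  unify Bool ~ Bool
  unify Bool ~ Bool
\x._ : a -> Bool
\y._ : b -> Bool
  unify a -> Bool ~ b -> Bool
  unify a ~ b
  unify Bool ~ Bool
\z._ : c -> Bool
  unify b -> Bool ~ c -> Bool
  unify b ~ c
  unify Bool ~ Bool
  unify Int ~ Bool
  FAIL: mismatch Int ~ Bool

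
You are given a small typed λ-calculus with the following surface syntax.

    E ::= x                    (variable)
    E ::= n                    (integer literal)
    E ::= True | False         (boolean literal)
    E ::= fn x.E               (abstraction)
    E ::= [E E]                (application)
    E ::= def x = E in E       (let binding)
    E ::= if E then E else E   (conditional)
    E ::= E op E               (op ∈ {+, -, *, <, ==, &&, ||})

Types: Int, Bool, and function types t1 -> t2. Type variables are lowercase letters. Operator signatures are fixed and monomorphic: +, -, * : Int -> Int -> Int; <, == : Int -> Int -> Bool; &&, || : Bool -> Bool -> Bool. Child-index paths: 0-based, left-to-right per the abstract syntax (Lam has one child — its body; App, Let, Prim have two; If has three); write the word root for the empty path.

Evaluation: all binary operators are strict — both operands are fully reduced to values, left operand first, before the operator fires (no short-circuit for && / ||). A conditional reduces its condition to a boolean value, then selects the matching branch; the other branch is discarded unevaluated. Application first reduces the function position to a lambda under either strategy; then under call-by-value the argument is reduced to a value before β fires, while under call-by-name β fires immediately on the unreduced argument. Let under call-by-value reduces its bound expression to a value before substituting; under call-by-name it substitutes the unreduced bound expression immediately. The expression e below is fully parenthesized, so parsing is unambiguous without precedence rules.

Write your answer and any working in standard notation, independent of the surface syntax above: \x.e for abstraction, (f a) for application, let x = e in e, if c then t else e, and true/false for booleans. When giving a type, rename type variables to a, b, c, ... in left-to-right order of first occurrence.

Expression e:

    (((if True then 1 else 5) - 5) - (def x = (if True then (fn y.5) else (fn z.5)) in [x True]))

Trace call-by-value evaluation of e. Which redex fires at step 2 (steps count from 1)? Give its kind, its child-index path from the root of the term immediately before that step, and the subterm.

Answer: delta at 0 : (1 - 5)

Working:
step 0: (((if true then 1 else 5) - 5) - (let x = (if true then (\y.5) else (\z.5)) in (x true)))
step 1: [if@0.0] ((1 - 5) - (let x = (if true then (\y.5) else (\z.5)) in (x true)))
step 2: [delta@0] (-4 - (let x = (if true then (\y.5) else (\z.5)) in (x true)))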